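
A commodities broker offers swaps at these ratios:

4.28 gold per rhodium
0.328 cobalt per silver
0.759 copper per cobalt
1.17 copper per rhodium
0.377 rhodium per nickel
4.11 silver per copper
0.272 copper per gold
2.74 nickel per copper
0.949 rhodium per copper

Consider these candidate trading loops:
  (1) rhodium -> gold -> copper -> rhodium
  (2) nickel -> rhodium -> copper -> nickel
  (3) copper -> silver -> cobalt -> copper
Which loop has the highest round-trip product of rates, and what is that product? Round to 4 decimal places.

(1) 4.28 × 0.272 × 0.949 = 1.10479
(2) 0.377 × 1.17 × 2.74 = 1.20859
(3) 4.11 × 0.328 × 0.759 = 1.02319
Highest is cycle (2) at 1.2086 (>1, arbitrage).

1.2086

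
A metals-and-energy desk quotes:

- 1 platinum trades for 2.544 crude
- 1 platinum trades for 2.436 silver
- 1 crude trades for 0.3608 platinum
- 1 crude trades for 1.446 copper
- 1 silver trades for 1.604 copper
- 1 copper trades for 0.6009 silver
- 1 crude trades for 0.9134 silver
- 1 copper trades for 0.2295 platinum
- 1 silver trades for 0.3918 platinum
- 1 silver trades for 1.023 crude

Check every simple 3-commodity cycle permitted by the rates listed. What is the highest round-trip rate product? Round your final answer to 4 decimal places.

0.9104

silver→platinum→crude→silver: 0.3918 × 2.544 × 0.9134 = 0.91042
silver→crude→platinum→silver: 1.023 × 0.3608 × 2.436 = 0.89912
silver→copper→platinum→silver: 1.604 × 0.2295 × 2.436 = 0.89674
silver→crude→copper→silver: 1.023 × 1.446 × 0.6009 = 0.88889
platinum→crude→copper→platinum: 2.544 × 1.446 × 0.2295 = 0.84424
Maximum is silver→platinum→crude→silver at 0.9104; no arbitrage — every cycle loses value.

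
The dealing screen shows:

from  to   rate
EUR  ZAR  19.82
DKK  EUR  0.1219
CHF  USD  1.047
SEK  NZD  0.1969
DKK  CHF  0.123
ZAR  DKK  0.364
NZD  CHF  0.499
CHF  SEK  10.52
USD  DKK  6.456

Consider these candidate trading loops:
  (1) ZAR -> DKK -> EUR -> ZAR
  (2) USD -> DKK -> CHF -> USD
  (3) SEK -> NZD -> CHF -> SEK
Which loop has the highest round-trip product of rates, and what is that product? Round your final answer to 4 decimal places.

(1) 0.364 × 0.1219 × 19.82 = 0.87945
(2) 6.456 × 0.123 × 1.047 = 0.83141
(3) 0.1969 × 0.499 × 10.52 = 1.03362
Highest is cycle (3) at 1.0336 (>1, arbitrage).

1.0336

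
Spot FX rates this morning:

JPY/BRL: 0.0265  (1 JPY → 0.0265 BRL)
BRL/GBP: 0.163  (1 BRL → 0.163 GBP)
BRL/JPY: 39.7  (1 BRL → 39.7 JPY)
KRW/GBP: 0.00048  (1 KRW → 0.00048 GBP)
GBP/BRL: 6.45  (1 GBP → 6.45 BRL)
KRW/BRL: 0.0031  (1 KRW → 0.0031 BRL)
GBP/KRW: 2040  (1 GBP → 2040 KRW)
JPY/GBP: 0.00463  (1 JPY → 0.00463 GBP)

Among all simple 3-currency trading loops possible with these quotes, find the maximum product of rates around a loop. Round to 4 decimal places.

BRL→JPY→GBP→BRL: 39.7 × 0.00463 × 6.45 = 1.18558
BRL→GBP→KRW→BRL: 0.163 × 2040 × 0.0031 = 1.03081
Maximum is BRL→JPY→GBP→BRL at 1.1856; arbitrage exists.

1.1856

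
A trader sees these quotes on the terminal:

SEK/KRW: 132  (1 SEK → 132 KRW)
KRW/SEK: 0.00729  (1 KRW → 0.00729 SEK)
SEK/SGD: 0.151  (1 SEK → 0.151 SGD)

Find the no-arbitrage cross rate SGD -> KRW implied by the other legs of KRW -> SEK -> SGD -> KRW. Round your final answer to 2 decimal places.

Known legs of the cycle: 0.00729 × 0.151 = 0.00110079
For no arbitrage the full-cycle product must be 1, so the missing rate is 1 / 0.00110079 ≈ 908.4385.

908.44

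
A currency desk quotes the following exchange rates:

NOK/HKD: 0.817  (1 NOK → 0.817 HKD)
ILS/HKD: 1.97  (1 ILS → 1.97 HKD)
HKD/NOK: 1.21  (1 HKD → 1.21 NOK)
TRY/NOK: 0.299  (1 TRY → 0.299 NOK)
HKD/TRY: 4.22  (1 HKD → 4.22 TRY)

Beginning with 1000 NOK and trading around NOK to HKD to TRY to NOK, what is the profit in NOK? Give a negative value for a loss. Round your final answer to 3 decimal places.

1000 NOK × 0.817 = 817 HKD
817 HKD × 4.22 = 3447.74 TRY
3447.74 TRY × 0.299 = 1030.87426 NOK
Net change: 1030.87426 − 1000 = 30.87426 NOK

30.874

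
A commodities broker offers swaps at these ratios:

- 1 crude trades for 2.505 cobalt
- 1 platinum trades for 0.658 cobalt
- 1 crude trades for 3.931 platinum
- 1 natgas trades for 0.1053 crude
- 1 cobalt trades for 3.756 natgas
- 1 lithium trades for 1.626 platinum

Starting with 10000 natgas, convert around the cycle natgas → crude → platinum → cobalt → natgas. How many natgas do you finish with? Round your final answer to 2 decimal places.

10000 natgas × 0.1053 = 1053 crude
1053 crude × 3.931 = 4139.343 platinum
4139.343 platinum × 0.658 = 2723.687694 cobalt
2723.687694 cobalt × 3.756 = 10230.170978664 natgas

10230.17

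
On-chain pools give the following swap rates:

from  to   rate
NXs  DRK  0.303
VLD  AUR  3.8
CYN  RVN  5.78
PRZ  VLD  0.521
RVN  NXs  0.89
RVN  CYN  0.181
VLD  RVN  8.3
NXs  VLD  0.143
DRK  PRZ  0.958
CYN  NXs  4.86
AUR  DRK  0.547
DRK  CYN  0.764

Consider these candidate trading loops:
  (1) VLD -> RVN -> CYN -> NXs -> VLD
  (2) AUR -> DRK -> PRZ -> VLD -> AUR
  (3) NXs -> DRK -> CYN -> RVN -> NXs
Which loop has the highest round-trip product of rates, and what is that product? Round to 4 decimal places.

(1) 8.3 × 0.181 × 4.86 × 0.143 = 1.04407
(2) 0.547 × 0.958 × 0.521 × 3.8 = 1.03747
(3) 0.303 × 0.764 × 5.78 × 0.89 = 1.19084
Highest is cycle (3) at 1.1908 (>1, arbitrage).

1.1908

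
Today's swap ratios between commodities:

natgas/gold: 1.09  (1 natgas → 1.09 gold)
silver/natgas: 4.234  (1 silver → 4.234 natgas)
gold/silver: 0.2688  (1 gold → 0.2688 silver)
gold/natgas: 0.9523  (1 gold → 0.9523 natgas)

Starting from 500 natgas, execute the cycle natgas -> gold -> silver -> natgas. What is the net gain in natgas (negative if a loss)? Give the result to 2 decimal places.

500 natgas × 1.09 = 545 gold
545 gold × 0.2688 = 146.496 silver
146.496 silver × 4.234 = 620.264064 natgas
Net change: 620.264064 − 500 = 120.264064 natgas

120.26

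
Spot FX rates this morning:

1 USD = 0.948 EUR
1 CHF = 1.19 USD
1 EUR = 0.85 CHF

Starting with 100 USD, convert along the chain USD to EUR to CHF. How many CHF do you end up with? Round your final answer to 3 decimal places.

100 USD × 0.948 = 94.8 EUR
94.8 EUR × 0.85 = 80.58 CHF

80.580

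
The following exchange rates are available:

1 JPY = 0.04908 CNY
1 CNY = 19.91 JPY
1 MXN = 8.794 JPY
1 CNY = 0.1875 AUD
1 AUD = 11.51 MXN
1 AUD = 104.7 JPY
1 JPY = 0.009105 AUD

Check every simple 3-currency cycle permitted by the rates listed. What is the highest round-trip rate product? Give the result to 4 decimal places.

0.9635

JPY→CNY→AUD→JPY: 0.04908 × 0.1875 × 104.7 = 0.96350
JPY→AUD→MXN→JPY: 0.009105 × 11.51 × 8.794 = 0.92160
Maximum is JPY→CNY→AUD→JPY at 0.9635; no arbitrage — every cycle loses value.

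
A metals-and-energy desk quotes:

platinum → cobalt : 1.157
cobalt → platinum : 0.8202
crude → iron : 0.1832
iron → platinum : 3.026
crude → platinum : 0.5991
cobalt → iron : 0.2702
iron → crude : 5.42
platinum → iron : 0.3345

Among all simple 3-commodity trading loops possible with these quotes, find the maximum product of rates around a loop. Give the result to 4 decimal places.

iron→crude→platinum→iron: 5.42 × 0.5991 × 0.3345 = 1.08616
cobalt→iron→platinum→cobalt: 0.2702 × 3.026 × 1.157 = 0.94599
Maximum is iron→crude→platinum→iron at 1.0862; arbitrage exists.

1.0862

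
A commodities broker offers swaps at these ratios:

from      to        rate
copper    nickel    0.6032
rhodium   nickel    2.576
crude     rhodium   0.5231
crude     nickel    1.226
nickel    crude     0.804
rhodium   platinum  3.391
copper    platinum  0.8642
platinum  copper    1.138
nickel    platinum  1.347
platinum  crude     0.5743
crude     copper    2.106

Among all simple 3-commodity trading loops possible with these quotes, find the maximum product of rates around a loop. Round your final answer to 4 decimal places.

1.0834

crude→rhodium→nickel→crude: 0.5231 × 2.576 × 0.804 = 1.08339
crude→copper→platinum→crude: 2.106 × 0.8642 × 0.5743 = 1.04523
crude→copper→nickel→crude: 2.106 × 0.6032 × 0.804 = 1.02135
crude→rhodium→platinum→crude: 0.5231 × 3.391 × 0.5743 = 1.01871
crude→nickel→platinum→crude: 1.226 × 1.347 × 0.5743 = 0.94841
copper→nickel→platinum→copper: 0.6032 × 1.347 × 1.138 = 0.92464
Maximum is crude→rhodium→nickel→crude at 1.0834; arbitrage exists.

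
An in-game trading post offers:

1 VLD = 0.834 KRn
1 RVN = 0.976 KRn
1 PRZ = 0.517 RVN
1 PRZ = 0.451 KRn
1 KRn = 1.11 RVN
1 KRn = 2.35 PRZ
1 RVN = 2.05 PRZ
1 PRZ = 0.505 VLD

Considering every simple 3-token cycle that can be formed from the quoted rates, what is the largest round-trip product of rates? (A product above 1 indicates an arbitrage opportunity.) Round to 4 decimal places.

1.1858

PRZ→RVN→KRn→PRZ: 0.517 × 0.976 × 2.35 = 1.18579
PRZ→KRn→RVN→PRZ: 0.451 × 1.11 × 2.05 = 1.02625
PRZ→VLD→KRn→PRZ: 0.505 × 0.834 × 2.35 = 0.98975
Maximum is PRZ→RVN→KRn→PRZ at 1.1858; arbitrage exists.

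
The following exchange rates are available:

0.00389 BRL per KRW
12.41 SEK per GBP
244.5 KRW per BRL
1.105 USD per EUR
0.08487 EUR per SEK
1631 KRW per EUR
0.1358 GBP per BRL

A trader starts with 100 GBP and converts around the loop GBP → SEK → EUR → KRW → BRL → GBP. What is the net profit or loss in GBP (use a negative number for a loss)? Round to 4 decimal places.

100 GBP × 12.41 = 1241 SEK
1241 SEK × 0.08487 = 105.32367 EUR
105.32367 EUR × 1631 = 171782.90577 KRW
171782.90577 KRW × 0.00389 = 668.2355034453 BRL
668.2355034453 BRL × 0.1358 = 90.74638136787174 GBP
Net change: 90.74638136787174 − 100 = -9.25361863212826 GBP

-9.2536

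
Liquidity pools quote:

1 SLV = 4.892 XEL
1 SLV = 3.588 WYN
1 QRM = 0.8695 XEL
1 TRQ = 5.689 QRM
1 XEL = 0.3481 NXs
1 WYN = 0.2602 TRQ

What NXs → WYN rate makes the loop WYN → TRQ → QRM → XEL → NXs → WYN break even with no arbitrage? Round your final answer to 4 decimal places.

2.2319

Known legs of the cycle: 0.2602 × 5.689 × 0.8695 × 0.3481 = 0.44804004854551
For no arbitrage the full-cycle product must be 1, so the missing rate is 1 / 0.44804004854551 ≈ 2.231943.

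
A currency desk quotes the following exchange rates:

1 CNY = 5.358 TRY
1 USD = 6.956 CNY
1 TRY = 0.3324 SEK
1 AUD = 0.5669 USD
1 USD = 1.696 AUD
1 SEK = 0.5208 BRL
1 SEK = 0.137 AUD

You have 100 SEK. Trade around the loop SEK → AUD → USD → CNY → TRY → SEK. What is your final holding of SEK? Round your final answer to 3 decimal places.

100 SEK × 0.137 = 13.7 AUD
13.7 AUD × 0.5669 = 7.76653 USD
7.76653 USD × 6.956 = 54.02398268 CNY
54.02398268 CNY × 5.358 = 289.46049919944 TRY
289.46049919944 TRY × 0.3324 = 96.216669933893856 SEK

96.217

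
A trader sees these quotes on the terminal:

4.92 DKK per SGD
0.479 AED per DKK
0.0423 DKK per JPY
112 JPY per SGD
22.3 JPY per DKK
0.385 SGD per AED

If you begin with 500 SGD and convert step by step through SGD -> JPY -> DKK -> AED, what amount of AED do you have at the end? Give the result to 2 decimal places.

500 SGD × 112 = 56000 JPY
56000 JPY × 0.0423 = 2368.8 DKK
2368.8 DKK × 0.479 = 1134.6552 AED

1134.66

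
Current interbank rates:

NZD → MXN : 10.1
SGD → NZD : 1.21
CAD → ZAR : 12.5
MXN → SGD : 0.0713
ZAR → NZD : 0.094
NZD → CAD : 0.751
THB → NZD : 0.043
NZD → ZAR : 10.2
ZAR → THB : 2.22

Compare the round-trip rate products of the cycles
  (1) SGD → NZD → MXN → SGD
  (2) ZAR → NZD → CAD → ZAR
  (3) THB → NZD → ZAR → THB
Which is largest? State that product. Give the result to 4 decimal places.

0.9737

(1) 1.21 × 10.1 × 0.0713 = 0.87136
(2) 0.094 × 0.751 × 12.5 = 0.88243
(3) 0.043 × 10.2 × 2.22 = 0.97369
Highest is cycle (3) at 0.9737 (≤1, no arbitrage).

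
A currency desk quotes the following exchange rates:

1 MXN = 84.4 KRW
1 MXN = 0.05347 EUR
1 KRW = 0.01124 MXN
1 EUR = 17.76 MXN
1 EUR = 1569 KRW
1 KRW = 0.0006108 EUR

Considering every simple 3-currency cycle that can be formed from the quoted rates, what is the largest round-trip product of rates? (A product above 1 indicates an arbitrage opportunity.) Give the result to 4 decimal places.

0.9430

KRW→MXN→EUR→KRW: 0.01124 × 0.05347 × 1569 = 0.94297
KRW→EUR→MXN→KRW: 0.0006108 × 17.76 × 84.4 = 0.91555
Maximum is KRW→MXN→EUR→KRW at 0.9430; no arbitrage — every cycle loses value.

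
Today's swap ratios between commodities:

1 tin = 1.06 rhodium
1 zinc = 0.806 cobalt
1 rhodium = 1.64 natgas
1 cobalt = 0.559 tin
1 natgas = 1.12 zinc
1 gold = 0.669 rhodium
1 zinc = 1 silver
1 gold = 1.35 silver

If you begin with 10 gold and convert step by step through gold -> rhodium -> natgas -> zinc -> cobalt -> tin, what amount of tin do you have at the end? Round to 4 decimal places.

10 gold × 0.669 = 6.69 rhodium
6.69 rhodium × 1.64 = 10.9716 natgas
10.9716 natgas × 1.12 = 12.288192 zinc
12.288192 zinc × 0.806 = 9.904282752 cobalt
9.904282752 cobalt × 0.559 = 5.536494058368 tin

5.5365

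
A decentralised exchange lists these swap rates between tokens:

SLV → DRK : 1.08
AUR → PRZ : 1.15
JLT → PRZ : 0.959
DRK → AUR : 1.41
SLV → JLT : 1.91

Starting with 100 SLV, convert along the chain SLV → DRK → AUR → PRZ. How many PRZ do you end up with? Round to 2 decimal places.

175.12

100 SLV × 1.08 = 108 DRK
108 DRK × 1.41 = 152.28 AUR
152.28 AUR × 1.15 = 175.122 PRZ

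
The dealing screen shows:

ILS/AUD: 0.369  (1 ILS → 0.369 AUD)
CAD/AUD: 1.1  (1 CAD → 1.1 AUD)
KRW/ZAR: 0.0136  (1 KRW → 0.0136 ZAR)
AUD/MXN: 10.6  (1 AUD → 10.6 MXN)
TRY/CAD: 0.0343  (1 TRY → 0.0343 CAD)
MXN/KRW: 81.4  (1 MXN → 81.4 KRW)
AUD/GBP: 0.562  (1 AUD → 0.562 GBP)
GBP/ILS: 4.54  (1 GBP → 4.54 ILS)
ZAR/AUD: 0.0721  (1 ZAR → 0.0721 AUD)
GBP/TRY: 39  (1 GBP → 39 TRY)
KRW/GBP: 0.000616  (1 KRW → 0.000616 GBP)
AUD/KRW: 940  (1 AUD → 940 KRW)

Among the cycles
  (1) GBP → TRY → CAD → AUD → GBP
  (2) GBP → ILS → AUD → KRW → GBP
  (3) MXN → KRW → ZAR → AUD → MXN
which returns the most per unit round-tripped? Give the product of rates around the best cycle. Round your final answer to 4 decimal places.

0.9700

(1) 39 × 0.0343 × 1.1 × 0.562 = 0.82697
(2) 4.54 × 0.369 × 940 × 0.000616 = 0.97004
(3) 81.4 × 0.0136 × 0.0721 × 10.6 = 0.84607
Highest is cycle (2) at 0.9700 (≤1, no arbitrage).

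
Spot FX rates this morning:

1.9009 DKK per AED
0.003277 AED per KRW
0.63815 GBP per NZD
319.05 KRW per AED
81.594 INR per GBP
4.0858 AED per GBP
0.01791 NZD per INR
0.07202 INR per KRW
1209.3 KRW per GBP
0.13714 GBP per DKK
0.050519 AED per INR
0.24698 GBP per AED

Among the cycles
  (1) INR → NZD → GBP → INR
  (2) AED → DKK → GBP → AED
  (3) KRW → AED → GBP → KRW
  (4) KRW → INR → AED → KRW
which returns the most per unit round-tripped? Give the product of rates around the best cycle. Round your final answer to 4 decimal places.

1.1608

(1) 0.01791 × 0.63815 × 81.594 = 0.93256
(2) 1.9009 × 0.13714 × 4.0858 = 1.06512
(3) 0.003277 × 0.24698 × 1209.3 = 0.97875
(4) 0.07202 × 0.050519 × 319.05 = 1.16082
Highest is cycle (4) at 1.1608 (>1, arbitrage).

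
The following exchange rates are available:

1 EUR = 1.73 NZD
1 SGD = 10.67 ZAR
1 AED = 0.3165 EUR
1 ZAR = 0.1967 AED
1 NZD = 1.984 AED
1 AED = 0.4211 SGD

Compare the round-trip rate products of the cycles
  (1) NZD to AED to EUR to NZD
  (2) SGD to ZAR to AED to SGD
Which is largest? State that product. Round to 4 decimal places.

(1) 1.984 × 0.3165 × 1.73 = 1.08633
(2) 10.67 × 0.1967 × 0.4211 = 0.88380
Highest is cycle (1) at 1.0863 (>1, arbitrage).

1.0863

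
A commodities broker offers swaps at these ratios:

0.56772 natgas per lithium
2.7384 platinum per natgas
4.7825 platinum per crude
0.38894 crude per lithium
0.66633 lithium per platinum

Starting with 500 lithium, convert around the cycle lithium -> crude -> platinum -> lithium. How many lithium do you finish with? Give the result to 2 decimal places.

619.72

500 lithium × 0.38894 = 194.47 crude
194.47 crude × 4.7825 = 930.052775 platinum
930.052775 platinum × 0.66633 = 619.72206556575 lithium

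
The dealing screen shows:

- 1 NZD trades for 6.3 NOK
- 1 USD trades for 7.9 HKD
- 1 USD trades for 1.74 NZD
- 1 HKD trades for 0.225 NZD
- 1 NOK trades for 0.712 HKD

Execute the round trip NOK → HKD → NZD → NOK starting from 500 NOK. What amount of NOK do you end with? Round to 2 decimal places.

500 NOK × 0.712 = 356 HKD
356 HKD × 0.225 = 80.1 NZD
80.1 NZD × 6.3 = 504.63 NOK

504.63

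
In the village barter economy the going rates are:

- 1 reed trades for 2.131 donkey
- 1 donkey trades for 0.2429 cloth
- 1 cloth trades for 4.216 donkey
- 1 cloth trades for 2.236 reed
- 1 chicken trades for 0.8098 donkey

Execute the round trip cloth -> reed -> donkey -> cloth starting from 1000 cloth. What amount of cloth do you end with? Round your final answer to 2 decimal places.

1157.40

1000 cloth × 2.236 = 2236 reed
2236 reed × 2.131 = 4764.916 donkey
4764.916 donkey × 0.2429 = 1157.3980964 cloth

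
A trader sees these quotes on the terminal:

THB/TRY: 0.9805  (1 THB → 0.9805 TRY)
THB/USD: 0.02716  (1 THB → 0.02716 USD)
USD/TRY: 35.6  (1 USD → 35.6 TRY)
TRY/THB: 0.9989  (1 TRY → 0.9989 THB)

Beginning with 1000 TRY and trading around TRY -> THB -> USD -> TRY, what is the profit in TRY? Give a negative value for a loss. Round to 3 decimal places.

1000 TRY × 0.9989 = 998.9 THB
998.9 THB × 0.02716 = 27.130124 USD
27.130124 USD × 35.6 = 965.8324144 TRY
Net change: 965.8324144 − 1000 = -34.1675856 TRY

-34.168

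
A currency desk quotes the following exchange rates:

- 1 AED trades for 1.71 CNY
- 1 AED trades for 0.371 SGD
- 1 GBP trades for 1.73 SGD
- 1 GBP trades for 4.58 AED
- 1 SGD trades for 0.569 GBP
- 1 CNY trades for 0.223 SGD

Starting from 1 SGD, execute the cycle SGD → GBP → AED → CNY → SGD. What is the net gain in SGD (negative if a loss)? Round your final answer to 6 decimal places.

1 SGD × 0.569 = 0.569 GBP
0.569 GBP × 4.58 = 2.60602 AED
2.60602 AED × 1.71 = 4.4562942 CNY
4.4562942 CNY × 0.223 = 0.9937536066 SGD
Net change: 0.9937536066 − 1 = -0.0062463934 SGD

-0.006246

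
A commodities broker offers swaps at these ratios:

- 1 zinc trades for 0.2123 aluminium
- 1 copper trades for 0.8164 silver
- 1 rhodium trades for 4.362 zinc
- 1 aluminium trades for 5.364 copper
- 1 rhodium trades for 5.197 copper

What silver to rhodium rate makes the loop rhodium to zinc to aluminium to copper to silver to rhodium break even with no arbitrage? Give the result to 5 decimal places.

Known legs of the cycle: 4.362 × 0.2123 × 5.364 × 0.8164 = 4.05534139392096
For no arbitrage the full-cycle product must be 1, so the missing rate is 1 / 4.05534139392096 ≈ 0.2465884.

0.24659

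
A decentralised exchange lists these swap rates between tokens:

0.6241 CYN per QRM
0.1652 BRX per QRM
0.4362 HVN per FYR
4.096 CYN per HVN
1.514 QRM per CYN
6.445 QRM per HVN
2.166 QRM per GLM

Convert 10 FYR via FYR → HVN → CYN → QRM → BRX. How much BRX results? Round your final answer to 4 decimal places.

4.4687

10 FYR × 0.4362 = 4.362 HVN
4.362 HVN × 4.096 = 17.866752 CYN
17.866752 CYN × 1.514 = 27.050262528 QRM
27.050262528 QRM × 0.1652 = 4.4687033696256 BRX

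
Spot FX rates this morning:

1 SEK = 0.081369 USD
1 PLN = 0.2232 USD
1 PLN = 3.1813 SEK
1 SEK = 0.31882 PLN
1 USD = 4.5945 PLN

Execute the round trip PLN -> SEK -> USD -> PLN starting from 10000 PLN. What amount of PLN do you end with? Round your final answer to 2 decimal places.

10000 PLN × 3.1813 = 31813 SEK
31813 SEK × 0.081369 = 2588.591997 USD
2588.591997 USD × 4.5945 = 11893.2859302165 PLN

11893.29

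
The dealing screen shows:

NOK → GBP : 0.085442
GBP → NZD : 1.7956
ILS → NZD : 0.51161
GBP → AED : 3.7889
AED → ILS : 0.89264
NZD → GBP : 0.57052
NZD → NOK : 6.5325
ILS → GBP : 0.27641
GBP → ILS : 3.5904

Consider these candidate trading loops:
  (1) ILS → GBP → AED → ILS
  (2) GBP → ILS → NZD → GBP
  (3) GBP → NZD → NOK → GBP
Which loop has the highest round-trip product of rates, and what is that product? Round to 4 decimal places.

(1) 0.27641 × 3.7889 × 0.89264 = 0.93485
(2) 3.5904 × 0.51161 × 0.57052 = 1.04798
(3) 1.7956 × 6.5325 × 0.085442 = 1.00221
Highest is cycle (2) at 1.0480 (>1, arbitrage).

1.0480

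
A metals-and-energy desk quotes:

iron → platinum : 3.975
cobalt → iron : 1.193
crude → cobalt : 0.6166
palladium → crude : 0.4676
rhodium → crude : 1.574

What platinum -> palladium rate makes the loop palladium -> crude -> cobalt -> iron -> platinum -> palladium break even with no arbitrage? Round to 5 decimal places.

0.73138

Known legs of the cycle: 0.4676 × 0.6166 × 1.193 × 3.975 = 1.367274139098
For no arbitrage the full-cycle product must be 1, so the missing rate is 1 / 1.367274139098 ≈ 0.7313822.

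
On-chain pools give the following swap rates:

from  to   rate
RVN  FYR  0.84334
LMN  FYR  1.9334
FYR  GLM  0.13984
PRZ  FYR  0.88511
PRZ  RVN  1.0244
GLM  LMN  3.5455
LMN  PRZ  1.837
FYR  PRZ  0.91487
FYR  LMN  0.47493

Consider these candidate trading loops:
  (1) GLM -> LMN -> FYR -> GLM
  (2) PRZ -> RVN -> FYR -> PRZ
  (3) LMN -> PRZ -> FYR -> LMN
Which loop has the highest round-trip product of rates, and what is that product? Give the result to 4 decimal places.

0.9586

(1) 3.5455 × 1.9334 × 0.13984 = 0.95858
(2) 1.0244 × 0.84334 × 0.91487 = 0.79037
(3) 1.837 × 0.88511 × 0.47493 = 0.77221
Highest is cycle (1) at 0.9586 (≤1, no arbitrage).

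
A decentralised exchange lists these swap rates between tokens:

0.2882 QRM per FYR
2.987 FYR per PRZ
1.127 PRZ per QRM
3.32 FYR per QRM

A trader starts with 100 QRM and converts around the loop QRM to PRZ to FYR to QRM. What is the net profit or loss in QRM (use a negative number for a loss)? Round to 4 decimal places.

100 QRM × 1.127 = 112.7 PRZ
112.7 PRZ × 2.987 = 336.6349 FYR
336.6349 FYR × 0.2882 = 97.01817818 QRM
Net change: 97.01817818 − 100 = -2.98182182 QRM

-2.9818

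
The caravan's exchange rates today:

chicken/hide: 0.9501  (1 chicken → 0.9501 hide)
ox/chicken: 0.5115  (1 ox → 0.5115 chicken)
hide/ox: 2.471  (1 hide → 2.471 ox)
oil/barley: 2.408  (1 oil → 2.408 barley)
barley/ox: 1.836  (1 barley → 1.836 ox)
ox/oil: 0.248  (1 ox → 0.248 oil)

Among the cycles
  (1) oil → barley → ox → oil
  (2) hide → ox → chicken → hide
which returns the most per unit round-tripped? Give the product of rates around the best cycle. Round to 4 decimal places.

(1) 2.408 × 1.836 × 0.248 = 1.09643
(2) 2.471 × 0.5115 × 0.9501 = 1.20085
Highest is cycle (2) at 1.2008 (>1, arbitrage).

1.2008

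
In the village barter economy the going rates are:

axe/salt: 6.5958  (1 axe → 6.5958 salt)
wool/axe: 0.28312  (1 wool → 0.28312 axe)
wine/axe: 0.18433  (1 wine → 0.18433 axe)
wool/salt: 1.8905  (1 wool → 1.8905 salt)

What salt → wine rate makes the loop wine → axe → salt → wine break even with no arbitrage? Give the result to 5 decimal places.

0.82250

Known legs of the cycle: 0.18433 × 6.5958 = 1.215803814
For no arbitrage the full-cycle product must be 1, so the missing rate is 1 / 1.215803814 ≈ 0.8225011.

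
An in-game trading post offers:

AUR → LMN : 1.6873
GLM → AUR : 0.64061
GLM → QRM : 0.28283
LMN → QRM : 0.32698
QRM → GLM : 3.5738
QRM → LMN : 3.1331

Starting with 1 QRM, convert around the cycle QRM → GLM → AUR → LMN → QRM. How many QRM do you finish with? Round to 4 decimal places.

1.2631

1 QRM × 3.5738 = 3.5738 GLM
3.5738 GLM × 0.64061 = 2.289412018 AUR
2.289412018 AUR × 1.6873 = 3.8629248979714 LMN
3.8629248979714 LMN × 0.32698 = 1.263099183138688372 QRM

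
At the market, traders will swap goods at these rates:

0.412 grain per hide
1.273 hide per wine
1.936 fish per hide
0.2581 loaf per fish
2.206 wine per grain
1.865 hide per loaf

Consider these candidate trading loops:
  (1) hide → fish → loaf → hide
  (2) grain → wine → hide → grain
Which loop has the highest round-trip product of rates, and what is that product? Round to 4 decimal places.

(1) 1.936 × 0.2581 × 1.865 = 0.93191
(2) 2.206 × 1.273 × 0.412 = 1.15699
Highest is cycle (2) at 1.1570 (>1, arbitrage).

1.1570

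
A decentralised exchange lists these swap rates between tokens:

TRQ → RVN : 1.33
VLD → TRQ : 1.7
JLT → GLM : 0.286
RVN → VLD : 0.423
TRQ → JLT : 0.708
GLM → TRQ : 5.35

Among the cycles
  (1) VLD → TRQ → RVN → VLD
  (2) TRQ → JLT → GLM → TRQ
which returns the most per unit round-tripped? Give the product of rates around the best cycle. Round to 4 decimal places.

(1) 1.7 × 1.33 × 0.423 = 0.95640
(2) 0.708 × 0.286 × 5.35 = 1.08331
Highest is cycle (2) at 1.0833 (>1, arbitrage).

1.0833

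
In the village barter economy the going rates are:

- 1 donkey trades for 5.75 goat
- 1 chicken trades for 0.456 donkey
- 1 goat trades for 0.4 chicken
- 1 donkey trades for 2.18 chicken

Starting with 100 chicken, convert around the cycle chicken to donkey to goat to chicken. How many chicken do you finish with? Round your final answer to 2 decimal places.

104.88

100 chicken × 0.456 = 45.6 donkey
45.6 donkey × 5.75 = 262.2 goat
262.2 goat × 0.4 = 104.88 chicken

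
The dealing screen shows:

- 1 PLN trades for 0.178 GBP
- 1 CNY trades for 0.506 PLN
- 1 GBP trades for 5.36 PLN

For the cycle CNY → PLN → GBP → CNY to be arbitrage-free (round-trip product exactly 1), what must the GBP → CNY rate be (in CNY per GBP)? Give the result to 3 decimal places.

11.103

Known legs of the cycle: 0.506 × 0.178 = 0.090068
For no arbitrage the full-cycle product must be 1, so the missing rate is 1 / 0.090068 ≈ 11.10272.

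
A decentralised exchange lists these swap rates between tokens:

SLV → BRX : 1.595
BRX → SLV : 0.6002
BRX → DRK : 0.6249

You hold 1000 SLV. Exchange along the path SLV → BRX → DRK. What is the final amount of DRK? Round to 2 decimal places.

996.72

1000 SLV × 1.595 = 1595 BRX
1595 BRX × 0.6249 = 996.7155 DRK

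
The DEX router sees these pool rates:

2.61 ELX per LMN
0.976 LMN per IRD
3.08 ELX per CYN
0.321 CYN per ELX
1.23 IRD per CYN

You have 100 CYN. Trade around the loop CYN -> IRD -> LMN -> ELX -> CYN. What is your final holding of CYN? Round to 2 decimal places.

100.58

100 CYN × 1.23 = 123 IRD
123 IRD × 0.976 = 120.048 LMN
120.048 LMN × 2.61 = 313.32528 ELX
313.32528 ELX × 0.321 = 100.57741488 CYN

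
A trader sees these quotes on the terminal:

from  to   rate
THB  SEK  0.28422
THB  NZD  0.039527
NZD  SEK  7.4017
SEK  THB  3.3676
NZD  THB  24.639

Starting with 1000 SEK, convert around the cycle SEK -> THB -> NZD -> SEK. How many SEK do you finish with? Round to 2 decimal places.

985.25

1000 SEK × 3.3676 = 3367.6 THB
3367.6 THB × 0.039527 = 133.1111252 NZD
133.1111252 NZD × 7.4017 = 985.24861539284 SEK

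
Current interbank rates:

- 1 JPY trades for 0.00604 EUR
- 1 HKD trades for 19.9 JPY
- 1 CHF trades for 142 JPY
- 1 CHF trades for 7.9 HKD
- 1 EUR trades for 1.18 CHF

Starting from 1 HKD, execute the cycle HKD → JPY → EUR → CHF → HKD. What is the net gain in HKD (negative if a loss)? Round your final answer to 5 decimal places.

1 HKD × 19.9 = 19.9 JPY
19.9 JPY × 0.00604 = 0.120196 EUR
0.120196 EUR × 1.18 = 0.14183128 CHF
0.14183128 CHF × 7.9 = 1.120467112 HKD
Net change: 1.120467112 − 1 = 0.120467112 HKD

0.12047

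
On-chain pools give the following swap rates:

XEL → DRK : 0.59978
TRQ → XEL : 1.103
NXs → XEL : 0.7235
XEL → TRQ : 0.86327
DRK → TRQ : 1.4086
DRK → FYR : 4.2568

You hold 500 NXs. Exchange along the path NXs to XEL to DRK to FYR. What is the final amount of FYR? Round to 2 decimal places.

500 NXs × 0.7235 = 361.75 XEL
361.75 XEL × 0.59978 = 216.970415 DRK
216.970415 DRK × 4.2568 = 923.599662572 FYR

923.60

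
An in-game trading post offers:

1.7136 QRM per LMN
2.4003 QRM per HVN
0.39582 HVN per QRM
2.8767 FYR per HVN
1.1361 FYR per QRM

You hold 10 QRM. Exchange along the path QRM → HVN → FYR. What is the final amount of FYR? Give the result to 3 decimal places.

10 QRM × 0.39582 = 3.9582 HVN
3.9582 HVN × 2.8767 = 11.38655394 FYR

11.387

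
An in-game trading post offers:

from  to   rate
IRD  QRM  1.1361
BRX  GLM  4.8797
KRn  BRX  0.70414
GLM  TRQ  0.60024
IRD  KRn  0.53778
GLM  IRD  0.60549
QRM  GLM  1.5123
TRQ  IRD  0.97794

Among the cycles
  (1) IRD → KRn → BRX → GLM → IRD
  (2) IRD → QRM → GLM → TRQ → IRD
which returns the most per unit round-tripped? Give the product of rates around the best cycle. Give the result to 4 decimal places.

1.1188

(1) 0.53778 × 0.70414 × 4.8797 × 0.60549 = 1.11883
(2) 1.1361 × 1.5123 × 0.60024 × 0.97794 = 1.00854
Highest is cycle (1) at 1.1188 (>1, arbitrage).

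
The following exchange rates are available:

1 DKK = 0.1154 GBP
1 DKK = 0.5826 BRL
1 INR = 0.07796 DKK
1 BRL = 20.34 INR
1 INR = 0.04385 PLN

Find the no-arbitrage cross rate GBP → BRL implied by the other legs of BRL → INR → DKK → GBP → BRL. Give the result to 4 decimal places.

5.4648

Known legs of the cycle: 20.34 × 0.07796 × 0.1154 = 0.18299051856
For no arbitrage the full-cycle product must be 1, so the missing rate is 1 / 0.18299051856 ≈ 5.464764.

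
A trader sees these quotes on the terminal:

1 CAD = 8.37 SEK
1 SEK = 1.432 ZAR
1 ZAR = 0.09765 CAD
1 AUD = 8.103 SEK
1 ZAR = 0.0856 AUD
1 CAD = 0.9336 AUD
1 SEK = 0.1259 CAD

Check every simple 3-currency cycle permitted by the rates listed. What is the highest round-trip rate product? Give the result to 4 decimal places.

1.1704

CAD→SEK→ZAR→CAD: 8.37 × 1.432 × 0.09765 = 1.17042
AUD→SEK→ZAR→AUD: 8.103 × 1.432 × 0.0856 = 0.99326
CAD→AUD→SEK→CAD: 0.9336 × 8.103 × 0.1259 = 0.95243
Maximum is CAD→SEK→ZAR→CAD at 1.1704; arbitrage exists.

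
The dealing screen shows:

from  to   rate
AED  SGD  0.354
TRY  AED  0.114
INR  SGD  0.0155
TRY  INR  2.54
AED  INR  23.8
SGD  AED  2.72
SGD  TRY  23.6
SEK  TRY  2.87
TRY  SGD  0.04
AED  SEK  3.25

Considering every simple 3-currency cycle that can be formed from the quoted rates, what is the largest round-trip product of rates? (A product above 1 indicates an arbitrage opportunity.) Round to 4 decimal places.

AED→SEK→TRY→AED: 3.25 × 2.87 × 0.114 = 1.06334
INR→SGD→AED→INR: 0.0155 × 2.72 × 23.8 = 1.00341
SGD→TRY→AED→SGD: 23.6 × 0.114 × 0.354 = 0.95240
INR→SGD→TRY→INR: 0.0155 × 23.6 × 2.54 = 0.92913
Maximum is AED→SEK→TRY→AED at 1.0633; arbitrage exists.

1.0633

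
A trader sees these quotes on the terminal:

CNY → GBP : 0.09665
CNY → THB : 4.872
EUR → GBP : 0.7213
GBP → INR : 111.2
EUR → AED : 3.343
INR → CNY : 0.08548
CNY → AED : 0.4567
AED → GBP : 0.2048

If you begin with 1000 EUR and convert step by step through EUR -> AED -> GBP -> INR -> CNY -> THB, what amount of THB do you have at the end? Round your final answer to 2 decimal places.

31706.11

1000 EUR × 3.343 = 3343 AED
3343 AED × 0.2048 = 684.6464 GBP
684.6464 GBP × 111.2 = 76132.67968 INR
76132.67968 INR × 0.08548 = 6507.8214590464 CNY
6507.8214590464 CNY × 4.872 = 31706.1061484740608 THB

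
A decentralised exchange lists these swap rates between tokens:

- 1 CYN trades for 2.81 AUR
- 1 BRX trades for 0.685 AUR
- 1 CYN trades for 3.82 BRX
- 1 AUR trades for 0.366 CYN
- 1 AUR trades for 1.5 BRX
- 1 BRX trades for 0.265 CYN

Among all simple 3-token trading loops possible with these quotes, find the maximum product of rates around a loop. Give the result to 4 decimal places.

1.1170

AUR→BRX→CYN→AUR: 1.5 × 0.265 × 2.81 = 1.11698
AUR→CYN→BRX→AUR: 0.366 × 3.82 × 0.685 = 0.95771
Maximum is AUR→BRX→CYN→AUR at 1.1170; arbitrage exists.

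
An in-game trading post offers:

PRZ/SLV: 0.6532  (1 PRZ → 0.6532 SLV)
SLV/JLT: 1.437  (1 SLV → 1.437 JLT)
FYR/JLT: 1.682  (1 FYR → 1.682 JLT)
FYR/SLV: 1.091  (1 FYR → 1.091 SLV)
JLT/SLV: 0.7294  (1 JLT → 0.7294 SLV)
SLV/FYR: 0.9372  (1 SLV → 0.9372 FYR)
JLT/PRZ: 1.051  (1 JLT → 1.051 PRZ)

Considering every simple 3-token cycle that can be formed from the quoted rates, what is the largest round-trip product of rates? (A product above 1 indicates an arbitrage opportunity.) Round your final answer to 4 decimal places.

1.1498

FYR→JLT→SLV→FYR: 1.682 × 0.7294 × 0.9372 = 1.14980
JLT→PRZ→SLV→JLT: 1.051 × 0.6532 × 1.437 = 0.98652
Maximum is FYR→JLT→SLV→FYR at 1.1498; arbitrage exists.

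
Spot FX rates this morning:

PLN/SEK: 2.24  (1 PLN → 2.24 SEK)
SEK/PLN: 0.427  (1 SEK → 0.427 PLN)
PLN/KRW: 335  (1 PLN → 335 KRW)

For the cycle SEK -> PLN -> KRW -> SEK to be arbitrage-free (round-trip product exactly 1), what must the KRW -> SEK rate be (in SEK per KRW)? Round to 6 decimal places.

Known legs of the cycle: 0.427 × 335 = 143.045
For no arbitrage the full-cycle product must be 1, so the missing rate is 1 / 143.045 ≈ 0.00699081.

0.006991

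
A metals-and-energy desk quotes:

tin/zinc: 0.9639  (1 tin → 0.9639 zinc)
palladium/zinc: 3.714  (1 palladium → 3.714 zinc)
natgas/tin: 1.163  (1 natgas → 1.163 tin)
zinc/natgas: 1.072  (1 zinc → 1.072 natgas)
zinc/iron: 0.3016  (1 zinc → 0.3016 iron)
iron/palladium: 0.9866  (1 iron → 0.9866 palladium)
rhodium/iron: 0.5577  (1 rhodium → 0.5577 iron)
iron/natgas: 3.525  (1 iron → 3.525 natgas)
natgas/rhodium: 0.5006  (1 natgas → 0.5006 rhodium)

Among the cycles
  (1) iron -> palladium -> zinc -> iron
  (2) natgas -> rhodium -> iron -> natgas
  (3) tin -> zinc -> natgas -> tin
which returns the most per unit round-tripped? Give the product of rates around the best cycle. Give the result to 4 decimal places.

(1) 0.9866 × 3.714 × 0.3016 = 1.10513
(2) 0.5006 × 0.5577 × 3.525 = 0.98413
(3) 0.9639 × 1.072 × 1.163 = 1.20173
Highest is cycle (3) at 1.2017 (>1, arbitrage).

1.2017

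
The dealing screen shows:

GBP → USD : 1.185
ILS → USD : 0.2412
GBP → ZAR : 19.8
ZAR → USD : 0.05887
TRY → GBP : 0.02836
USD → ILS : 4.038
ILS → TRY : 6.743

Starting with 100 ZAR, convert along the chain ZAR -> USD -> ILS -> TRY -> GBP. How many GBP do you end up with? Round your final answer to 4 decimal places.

100 ZAR × 0.05887 = 5.887 USD
5.887 USD × 4.038 = 23.771706 ILS
23.771706 ILS × 6.743 = 160.292613558 TRY
160.292613558 TRY × 0.02836 = 4.54589852050488 GBP

4.5459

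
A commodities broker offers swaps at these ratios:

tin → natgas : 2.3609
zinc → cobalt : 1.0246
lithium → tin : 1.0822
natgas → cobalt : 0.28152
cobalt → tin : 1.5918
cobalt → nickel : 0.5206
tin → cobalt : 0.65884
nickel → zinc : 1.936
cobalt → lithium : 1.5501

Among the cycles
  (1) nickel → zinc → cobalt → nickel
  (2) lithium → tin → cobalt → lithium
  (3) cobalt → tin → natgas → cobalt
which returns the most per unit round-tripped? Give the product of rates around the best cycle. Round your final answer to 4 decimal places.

1.1052

(1) 1.936 × 1.0246 × 0.5206 = 1.03268
(2) 1.0822 × 0.65884 × 1.5501 = 1.10522
(3) 1.5918 × 2.3609 × 0.28152 = 1.05797
Highest is cycle (2) at 1.1052 (>1, arbitrage).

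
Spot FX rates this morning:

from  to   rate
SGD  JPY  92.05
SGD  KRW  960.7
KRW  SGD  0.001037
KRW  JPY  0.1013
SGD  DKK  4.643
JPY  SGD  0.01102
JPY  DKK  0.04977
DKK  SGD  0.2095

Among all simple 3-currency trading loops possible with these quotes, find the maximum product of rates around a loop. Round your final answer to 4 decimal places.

1.0725

JPY→SGD→KRW→JPY: 0.01102 × 960.7 × 0.1013 = 1.07245
JPY→DKK→SGD→JPY: 0.04977 × 0.2095 × 92.05 = 0.95979
Maximum is JPY→SGD→KRW→JPY at 1.0725; arbitrage exists.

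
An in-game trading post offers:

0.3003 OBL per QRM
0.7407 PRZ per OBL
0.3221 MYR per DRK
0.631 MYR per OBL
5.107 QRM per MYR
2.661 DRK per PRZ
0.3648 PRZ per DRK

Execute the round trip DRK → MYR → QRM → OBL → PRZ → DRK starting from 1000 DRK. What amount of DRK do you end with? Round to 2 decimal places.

1000 DRK × 0.3221 = 322.1 MYR
322.1 MYR × 5.107 = 1644.9647 QRM
1644.9647 QRM × 0.3003 = 493.98289941 OBL
493.98289941 OBL × 0.7407 = 365.893133592987 PRZ
365.893133592987 PRZ × 2.661 = 973.641628490938407 DRK

973.64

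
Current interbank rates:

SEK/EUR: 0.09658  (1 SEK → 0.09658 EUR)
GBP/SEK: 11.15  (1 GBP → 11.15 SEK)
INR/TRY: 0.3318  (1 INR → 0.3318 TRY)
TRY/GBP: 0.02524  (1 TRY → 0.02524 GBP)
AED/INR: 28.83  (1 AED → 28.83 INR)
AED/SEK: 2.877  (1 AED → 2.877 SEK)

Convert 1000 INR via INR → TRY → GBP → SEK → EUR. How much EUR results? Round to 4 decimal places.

9.0184

1000 INR × 0.3318 = 331.8 TRY
331.8 TRY × 0.02524 = 8.374632 GBP
8.374632 GBP × 11.15 = 93.3771468 SEK
93.3771468 SEK × 0.09658 = 9.018364837944 EUR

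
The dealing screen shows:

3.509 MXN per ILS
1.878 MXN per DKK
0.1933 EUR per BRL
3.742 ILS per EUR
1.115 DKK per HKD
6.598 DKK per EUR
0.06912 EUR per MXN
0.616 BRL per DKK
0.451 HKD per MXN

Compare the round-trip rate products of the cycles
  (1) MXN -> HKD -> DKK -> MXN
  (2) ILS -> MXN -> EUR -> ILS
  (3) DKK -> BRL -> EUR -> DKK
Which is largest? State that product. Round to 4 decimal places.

0.9444

(1) 0.451 × 1.115 × 1.878 = 0.94438
(2) 3.509 × 0.06912 × 3.742 = 0.90759
(3) 0.616 × 0.1933 × 6.598 = 0.78564
Highest is cycle (1) at 0.9444 (≤1, no arbitrage).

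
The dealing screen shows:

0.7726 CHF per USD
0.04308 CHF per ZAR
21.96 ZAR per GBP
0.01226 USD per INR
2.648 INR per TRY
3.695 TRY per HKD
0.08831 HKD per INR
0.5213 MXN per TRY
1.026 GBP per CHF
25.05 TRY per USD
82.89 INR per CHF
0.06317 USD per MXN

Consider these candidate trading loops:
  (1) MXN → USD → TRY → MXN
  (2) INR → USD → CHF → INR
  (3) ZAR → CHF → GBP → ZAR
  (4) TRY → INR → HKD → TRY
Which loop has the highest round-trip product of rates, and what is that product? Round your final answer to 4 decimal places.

(1) 0.06317 × 25.05 × 0.5213 = 0.82491
(2) 0.01226 × 0.7726 × 82.89 = 0.78514
(3) 0.04308 × 1.026 × 21.96 = 0.97063
(4) 2.648 × 0.08831 × 3.695 = 0.86406
Highest is cycle (3) at 0.9706 (≤1, no arbitrage).

0.9706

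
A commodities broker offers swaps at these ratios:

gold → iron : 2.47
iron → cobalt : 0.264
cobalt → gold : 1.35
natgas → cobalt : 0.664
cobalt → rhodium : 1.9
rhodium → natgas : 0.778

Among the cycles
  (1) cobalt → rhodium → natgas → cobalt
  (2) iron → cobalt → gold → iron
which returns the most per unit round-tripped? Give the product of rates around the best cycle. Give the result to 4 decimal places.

0.9815

(1) 1.9 × 0.778 × 0.664 = 0.98152
(2) 0.264 × 1.35 × 2.47 = 0.88031
Highest is cycle (1) at 0.9815 (≤1, no arbitrage).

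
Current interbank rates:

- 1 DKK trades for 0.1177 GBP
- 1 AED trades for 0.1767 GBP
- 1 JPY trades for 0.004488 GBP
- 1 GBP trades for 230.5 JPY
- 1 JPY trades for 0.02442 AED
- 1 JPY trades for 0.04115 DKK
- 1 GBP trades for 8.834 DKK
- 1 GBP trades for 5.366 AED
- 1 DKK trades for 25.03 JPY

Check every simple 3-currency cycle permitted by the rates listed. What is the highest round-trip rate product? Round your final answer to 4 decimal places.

GBP→JPY→DKK→GBP: 230.5 × 0.04115 × 0.1177 = 1.11639
GBP→JPY→AED→GBP: 230.5 × 0.02442 × 0.1767 = 0.99461
GBP→DKK→JPY→GBP: 8.834 × 25.03 × 0.004488 = 0.99236
Maximum is GBP→JPY→DKK→GBP at 1.1164; arbitrage exists.

1.1164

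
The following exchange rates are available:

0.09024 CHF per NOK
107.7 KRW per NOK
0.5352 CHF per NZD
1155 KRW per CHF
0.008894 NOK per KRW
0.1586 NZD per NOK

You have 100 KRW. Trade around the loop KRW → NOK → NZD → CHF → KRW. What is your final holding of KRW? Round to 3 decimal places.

100 KRW × 0.008894 = 0.8894 NOK
0.8894 NOK × 0.1586 = 0.14105884 NZD
0.14105884 NZD × 0.5352 = 0.075494691168 CHF
0.075494691168 CHF × 1155 = 87.19636829904 KRW

87.196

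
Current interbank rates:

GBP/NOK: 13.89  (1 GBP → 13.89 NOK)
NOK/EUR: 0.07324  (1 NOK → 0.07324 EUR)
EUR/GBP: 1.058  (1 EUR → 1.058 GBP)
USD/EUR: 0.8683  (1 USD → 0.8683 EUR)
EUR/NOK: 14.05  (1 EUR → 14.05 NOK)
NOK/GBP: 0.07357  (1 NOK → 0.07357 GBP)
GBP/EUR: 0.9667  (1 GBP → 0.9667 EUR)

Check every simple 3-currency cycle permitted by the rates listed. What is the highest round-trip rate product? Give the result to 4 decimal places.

1.0763

NOK→EUR→GBP→NOK: 0.07324 × 1.058 × 13.89 = 1.07631
NOK→GBP→EUR→NOK: 0.07357 × 0.9667 × 14.05 = 0.99924
Maximum is NOK→EUR→GBP→NOK at 1.0763; arbitrage exists.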